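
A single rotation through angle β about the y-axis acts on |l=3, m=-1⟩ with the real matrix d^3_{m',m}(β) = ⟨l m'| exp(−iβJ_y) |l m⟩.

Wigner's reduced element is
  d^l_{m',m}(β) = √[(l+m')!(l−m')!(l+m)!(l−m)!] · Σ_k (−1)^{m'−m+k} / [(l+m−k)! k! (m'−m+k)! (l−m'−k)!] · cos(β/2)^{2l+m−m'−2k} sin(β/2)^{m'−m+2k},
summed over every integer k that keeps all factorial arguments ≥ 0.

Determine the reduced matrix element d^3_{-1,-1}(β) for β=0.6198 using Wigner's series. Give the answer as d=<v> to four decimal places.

d^3_{-1,-1}(β=0.6198) via Wigner's sum:
Half-angle: c=0.952364, s=0.304963. N=√(2·24·2·24)=48.000000
The bounds max(0,m−m')=0 and min(l+m,l−m')=2 give 3 terms
  k=0: (−1)^0·48.0000/(48)·0.9524^6·0.3050^0 = +0.746136
  k=1: (−1)^1·48.0000/(6)·0.9524^4·0.3050^2 = -0.612065
  k=2: (−1)^2·48.0000/(8)·0.9524^2·0.3050^4 = +0.047070
d^3_{-1,-1}(0.6198) = +0.746136 -0.612065 +0.047070 = +0.181142

d=0.1811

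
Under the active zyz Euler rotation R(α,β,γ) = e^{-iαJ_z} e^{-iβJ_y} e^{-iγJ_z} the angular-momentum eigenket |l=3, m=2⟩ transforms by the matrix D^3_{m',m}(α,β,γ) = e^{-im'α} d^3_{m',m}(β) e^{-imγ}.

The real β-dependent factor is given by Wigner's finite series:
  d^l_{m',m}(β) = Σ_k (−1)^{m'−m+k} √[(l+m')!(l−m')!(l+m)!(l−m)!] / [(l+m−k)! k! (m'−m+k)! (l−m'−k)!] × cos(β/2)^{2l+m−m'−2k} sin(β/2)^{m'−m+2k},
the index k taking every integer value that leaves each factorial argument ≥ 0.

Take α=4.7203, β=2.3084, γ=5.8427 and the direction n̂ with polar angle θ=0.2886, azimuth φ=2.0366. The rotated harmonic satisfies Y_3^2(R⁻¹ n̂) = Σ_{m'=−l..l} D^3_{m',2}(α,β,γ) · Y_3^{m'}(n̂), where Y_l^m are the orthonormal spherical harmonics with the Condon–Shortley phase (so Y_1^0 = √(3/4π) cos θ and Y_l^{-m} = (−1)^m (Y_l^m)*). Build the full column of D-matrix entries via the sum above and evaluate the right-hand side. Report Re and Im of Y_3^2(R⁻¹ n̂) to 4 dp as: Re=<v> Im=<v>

Need the full column D^3_{m',2} for m'=−3..3 at α=4.7203, β=2.3084, γ=5.8427.
cos(β/2)=0.404650, sin(β/2)=0.914472
d^3_{-3,2}: single k=5 term ⇒ +0.633879;  D = -0.498382+0.391686i
d^3_{-2,2}: k∈[4..5] ⇒ +0.572546 -0.584819 = -0.012273;  D = +0.007660+0.009589i
d^3_{-1,2}: k∈[3..4] ⇒ +0.320465 -0.818334 = -0.497870;  D = -0.386530+0.313798i
d^3_{0,2}: k∈[2..3] ⇒ +0.122806 -0.627193 = -0.504387;  D = -0.320993-0.389062i
d^3_{1,2}: k∈[1..2] ⇒ +0.031374 -0.320465 = -0.289091;  D = +0.221530-0.185736i
d^3_{2,2}: k∈[0..1] ⇒ +0.004390 -0.112106 = -0.107716;  D = +0.069857+0.081993i
d^3_{3,2}: single k=0 term ⇒ -0.024302;  D = -0.018373+0.015906i
Y_3^{m'}(θ=0.2886,φ=2.0366) and Σ D·Y over m':
  (-0.4984+0.3917i)·(+0.0095+0.0017i)  (+0.0077+0.0096i)·(-0.0473+0.0637i)  (-0.3865+0.3138i)·(-0.1485-0.2954i)  (-0.3210-0.3891i)·(+0.5706+0.0000i)  (+0.2215-0.1857i)·(+0.1485-0.2954i)  (+0.0699+0.0820i)·(-0.0473-0.0637i)  (-0.0184+0.0159i)·(-0.0095+0.0017i)
Y_3^2(R⁻¹ n̂) = -0.059298-0.253033i

Re=-0.0593 Im=-0.2530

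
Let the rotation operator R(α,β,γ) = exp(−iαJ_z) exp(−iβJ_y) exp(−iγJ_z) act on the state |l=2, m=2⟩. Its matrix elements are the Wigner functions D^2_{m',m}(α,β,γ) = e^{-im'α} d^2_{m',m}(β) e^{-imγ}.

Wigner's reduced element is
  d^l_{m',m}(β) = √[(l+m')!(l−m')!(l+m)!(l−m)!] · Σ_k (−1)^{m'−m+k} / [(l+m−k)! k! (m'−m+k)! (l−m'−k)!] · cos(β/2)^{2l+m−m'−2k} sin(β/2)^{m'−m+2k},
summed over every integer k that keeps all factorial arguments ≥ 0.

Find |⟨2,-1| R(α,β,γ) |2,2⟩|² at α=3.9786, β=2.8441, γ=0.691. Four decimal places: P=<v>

P=0.0822

Split into d^2_{-1,2}(β=2.8441) × two z-phases.
Half-angle: c=0.148198, s=0.988958. N=√(1·6·24·1)=12.000000
k∈{3} keeps every argument non-negative
  k=3: (−1)^0·12.0000/(6)·0.1482^1·0.9890^3 = +0.286686
d^2_{-1,2}(2.8441) = +0.286686
|D^2_{-1,2}|² = |d^2_{-1,2}(β)|² = (+0.286686)² = 0.082189 (the z-rotation phases have unit modulus)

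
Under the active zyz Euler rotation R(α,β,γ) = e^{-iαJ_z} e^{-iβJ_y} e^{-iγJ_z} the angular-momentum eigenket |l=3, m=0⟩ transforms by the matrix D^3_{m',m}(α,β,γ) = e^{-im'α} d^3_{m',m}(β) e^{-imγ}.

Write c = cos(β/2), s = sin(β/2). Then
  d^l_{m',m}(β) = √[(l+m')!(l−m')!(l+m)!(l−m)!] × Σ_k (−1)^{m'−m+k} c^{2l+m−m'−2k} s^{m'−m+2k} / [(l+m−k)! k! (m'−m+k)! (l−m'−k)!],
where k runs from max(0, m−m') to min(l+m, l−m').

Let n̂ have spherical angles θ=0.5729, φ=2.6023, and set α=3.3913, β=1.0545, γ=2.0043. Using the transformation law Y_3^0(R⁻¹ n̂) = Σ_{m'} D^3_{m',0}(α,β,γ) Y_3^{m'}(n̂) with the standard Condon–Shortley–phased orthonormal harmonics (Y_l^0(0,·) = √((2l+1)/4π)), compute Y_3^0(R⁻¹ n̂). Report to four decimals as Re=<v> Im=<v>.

Re=-0.0586 Im=0.0000

Need the full column D^3_{m',0} for m'=−3..3 at α=3.3913, β=1.0545, γ=2.0043.
cos(β/2)=0.864194, sin(β/2)=0.503159
d^3_{-3,0}: single k=3 term ⇒ +0.367675;  D = -0.269243-0.250385i
d^3_{-2,0}: k∈[2..3] ⇒ +0.773420 -0.262182 = +0.511238;  D = +0.448797+0.244838i
d^3_{-1,0}: k∈[1..3] ⇒ +0.840140 -0.854399 +0.096544 = +0.082286;  D = -0.079734-0.020335i
d^3_{0,0}: k∈[0..3] ⇒ +0.416550 -1.270859 +0.430809 -0.016227 = -0.439727;  D = -0.439727+0.000000i
d^3_{1,0}: k∈[0..2] ⇒ -0.840140 +0.854399 -0.096544 = -0.082286;  D = +0.079734-0.020335i
d^3_{2,0}: k∈[0..1] ⇒ +0.773420 -0.262182 = +0.511238;  D = +0.448797-0.244838i
d^3_{3,0}: single k=0 term ⇒ -0.367675;  D = +0.269243-0.250385i
Y_3^{m'}(θ=0.5729,φ=2.6023) and Σ D·Y over m':
  (-0.2692-0.2504i)·(+0.0031-0.0664i)  (+0.4488+0.2448i)·(+0.1193+0.2224i)  (-0.0797-0.0203i)·(-0.3804-0.2277i)  (-0.4397+0.0000i)·(+0.1665+0.0000i)  (+0.0797-0.0203i)·(+0.3804-0.2277i)  (+0.4488-0.2448i)·(+0.1193-0.2224i)  (+0.2692-0.2504i)·(-0.0031-0.0664i)
Y_3^0(R⁻¹ n̂) = -0.058571+0.000000i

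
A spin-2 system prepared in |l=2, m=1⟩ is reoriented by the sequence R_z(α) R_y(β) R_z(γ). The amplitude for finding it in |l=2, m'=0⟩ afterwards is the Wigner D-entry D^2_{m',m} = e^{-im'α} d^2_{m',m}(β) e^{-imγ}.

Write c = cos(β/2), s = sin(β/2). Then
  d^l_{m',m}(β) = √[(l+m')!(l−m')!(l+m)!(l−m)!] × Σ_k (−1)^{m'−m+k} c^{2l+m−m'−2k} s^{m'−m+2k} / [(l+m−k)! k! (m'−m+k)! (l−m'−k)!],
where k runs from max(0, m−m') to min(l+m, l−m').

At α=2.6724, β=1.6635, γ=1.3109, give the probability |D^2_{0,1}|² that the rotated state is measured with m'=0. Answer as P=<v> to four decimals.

P=0.0127

Split into d^2_{0,1}(β=1.6635) × two z-phases.
Half-angle: c=0.673583, s=0.739111. N=√(2·2·6·1)=4.898979
k: max(0,(1)−(0))=1 … min(2+(1),2−(0))=2
  k=1: (−1)^0·4.8990/(2)·0.6736^3·0.7391^1 = +0.553298
  k=2: (−1)^1·4.8990/(2)·0.6736^1·0.7391^3 = -0.666187
d^2_{0,1}(1.6635) = +0.553298 -0.666187 = -0.112889
|D^2_{0,1}|² = |d^2_{0,1}(β)|² = (-0.112889)² = 0.012744 (the z-rotation phases have unit modulus)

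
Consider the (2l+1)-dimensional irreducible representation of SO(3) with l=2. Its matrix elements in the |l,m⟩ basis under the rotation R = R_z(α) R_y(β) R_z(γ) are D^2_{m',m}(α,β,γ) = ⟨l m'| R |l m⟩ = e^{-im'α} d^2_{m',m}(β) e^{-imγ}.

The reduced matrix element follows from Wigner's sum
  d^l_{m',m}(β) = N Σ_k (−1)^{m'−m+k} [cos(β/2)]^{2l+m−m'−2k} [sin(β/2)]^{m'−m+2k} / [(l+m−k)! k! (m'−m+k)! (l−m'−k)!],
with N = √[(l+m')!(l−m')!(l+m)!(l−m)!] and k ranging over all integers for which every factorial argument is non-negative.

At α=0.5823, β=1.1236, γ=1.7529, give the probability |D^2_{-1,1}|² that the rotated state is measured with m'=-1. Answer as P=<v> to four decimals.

First d^2_{-1,1}(β=1.1236), then the phase factors e^{-i(-1)α} and e^{-i(1)γ}:
With c≡cos(β/2)=0.846298 and s≡sin(β/2)=0.532710, N=[1·6·6·1]^{1/2}=6.000000
Admissible k: 2..3 (factorial args all ≥0)
  k=2: (−1)^0·6.0000/(2)·0.8463^2·0.5327^2 = +0.609747
  k=3: (−1)^1·6.0000/(6)·0.8463^0·0.5327^4 = -0.080531
d^2_{-1,1}(1.1236) = +0.609747 -0.080531 = +0.529216
|D^2_{-1,1}|² = |d^2_{-1,1}(β)|² = (+0.529216)² = 0.280069 (the z-rotation phases have unit modulus)

P=0.2801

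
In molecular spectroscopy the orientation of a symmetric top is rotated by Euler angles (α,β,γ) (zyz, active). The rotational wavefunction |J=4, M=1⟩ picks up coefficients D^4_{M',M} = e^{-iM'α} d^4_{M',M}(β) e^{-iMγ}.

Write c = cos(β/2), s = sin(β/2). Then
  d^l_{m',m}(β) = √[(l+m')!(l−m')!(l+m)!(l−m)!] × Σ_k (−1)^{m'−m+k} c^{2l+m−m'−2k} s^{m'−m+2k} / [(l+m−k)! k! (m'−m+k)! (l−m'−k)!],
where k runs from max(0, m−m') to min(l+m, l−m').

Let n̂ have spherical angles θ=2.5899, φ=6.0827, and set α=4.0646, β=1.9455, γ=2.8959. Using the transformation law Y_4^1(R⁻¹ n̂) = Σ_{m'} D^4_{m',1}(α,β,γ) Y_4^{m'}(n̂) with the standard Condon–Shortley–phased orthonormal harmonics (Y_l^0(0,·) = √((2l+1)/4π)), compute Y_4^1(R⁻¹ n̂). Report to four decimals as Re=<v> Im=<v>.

Re=-0.1025 Im=-0.0937

Need the full column D^4_{m',1} for m'=−4..4 at α=4.0646, β=1.9455, γ=2.8959.
cos(β/2)=0.563029, sin(β/2)=0.826437
d^4_{-4,1}: single k=5 term ⇒ +0.514915;  D = +0.360172+0.367986i
d^4_{-3,1}: k∈[4..5] ⇒ +0.620128 -0.801661 = -0.181533;  D = +0.180074-0.022971i
d^4_{-2,1}: k∈[3..5] ⇒ +0.451646 -1.459646 +0.628979 = -0.379022;  D = -0.188628+0.328751i
d^4_{-1,1}: k∈[2..5] ⇒ +0.217573 -1.406318 +1.514997 -0.217610 = +0.108642;  D = +0.042517+0.099977i
d^4_{0,1}: k∈[1..4] ⇒ +0.066289 -0.856938 +1.846323 -0.663002 = +0.392672;  D = -0.380880-0.095509i
d^4_{1,1}: k∈[0..3] ⇒ +0.010098 -0.326359 +1.406318 -1.009998 = +0.080059;  D = +0.062387-0.050174i
d^4_{2,1}: k∈[0..2] ⇒ -0.062887 +0.677469 -0.973098 = -0.358516;  D = -0.010584-0.358359i
d^4_{3,1}: k∈[0..1] ⇒ +0.172693 -0.620128 = -0.447435;  D = +0.364609+0.259343i
d^4_{4,1}: single k=0 term ⇒ -0.238989;  D = -0.227977+0.071708i
Y_4^{m'}(θ=2.5899,φ=6.0827) and Σ D·Y over m':
  (+0.3602+0.3680i)·(+0.0232+0.0240i)  (+0.1801-0.0230i)·(-0.1265-0.0868i)  (-0.1886+0.3288i)·(+0.3449+0.1462i)  (+0.0425+0.1000i)·(-0.4298-0.0873i)  (-0.3809-0.0955i)·(-0.0367+0.0000i)  (+0.0624-0.0502i)·(+0.4298-0.0873i)  (-0.0106-0.3584i)·(+0.3449-0.1462i)  (+0.3646+0.2593i)·(+0.1265-0.0868i)  (-0.2280+0.0717i)·(+0.0232-0.0240i)
Y_4^1(R⁻¹ n̂) = -0.102482-0.093694i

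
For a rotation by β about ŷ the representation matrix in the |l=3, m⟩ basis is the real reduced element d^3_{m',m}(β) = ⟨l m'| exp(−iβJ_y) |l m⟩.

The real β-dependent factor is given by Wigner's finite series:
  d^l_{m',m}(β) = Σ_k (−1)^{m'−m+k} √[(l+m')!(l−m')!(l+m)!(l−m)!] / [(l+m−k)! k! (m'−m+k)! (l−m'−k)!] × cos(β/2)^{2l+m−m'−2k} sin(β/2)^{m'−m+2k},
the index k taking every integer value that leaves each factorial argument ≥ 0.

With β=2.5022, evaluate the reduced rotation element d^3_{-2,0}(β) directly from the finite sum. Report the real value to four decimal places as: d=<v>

d=-0.3912

d^3_{-2,0}(β=2.5022) via Wigner's sum:
With c≡cos(β/2)=0.314278 and s≡sin(β/2)=0.949331, N=[1·120·6·6]^{1/2}=65.726707
k: max(0,(0)−(-2))=2 … min(3+(0),3−(-2))=3
  k=2: (−1)^0·65.7267/(12)·0.3143^4·0.9493^2 = +0.048156
  k=3: (−1)^1·65.7267/(12)·0.3143^2·0.9493^4 = -0.439400
d^3_{-2,0}(2.5022) = +0.048156 -0.439400 = -0.391243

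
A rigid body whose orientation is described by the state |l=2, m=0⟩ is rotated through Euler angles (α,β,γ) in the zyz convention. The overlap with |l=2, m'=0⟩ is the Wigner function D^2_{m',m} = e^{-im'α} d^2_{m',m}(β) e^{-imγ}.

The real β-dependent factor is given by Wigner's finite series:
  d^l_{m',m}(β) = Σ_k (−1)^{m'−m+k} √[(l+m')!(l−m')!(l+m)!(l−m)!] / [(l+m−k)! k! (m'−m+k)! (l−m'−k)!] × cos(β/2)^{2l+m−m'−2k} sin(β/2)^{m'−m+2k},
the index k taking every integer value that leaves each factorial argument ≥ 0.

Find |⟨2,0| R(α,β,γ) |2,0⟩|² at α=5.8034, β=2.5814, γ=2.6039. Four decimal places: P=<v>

Split into d^2_{0,0}(β=2.5814) × two z-phases.
c=cos(2.5814/2)=0.276448, s=sin(2.5814/2)=0.961029; N=√[2·2·2·2]=4.000000
Admissible k: 0..2 (factorial args all ≥0)
  k=0: (−1)^0·4.0000/(4)·0.2764^4·0.9610^0 = +0.005841
  k=1: (−1)^1·4.0000/(1)·0.2764^2·0.9610^2 = -0.282332
  k=2: (−1)^2·4.0000/(4)·0.2764^0·0.9610^4 = +0.852993
d^2_{0,0}(2.5814) = +0.005841 -0.282332 +0.852993 = +0.576502
|D^2_{0,0}|² = |d^2_{0,0}(β)|² = (+0.576502)² = 0.332354 (the z-rotation phases have unit modulus)

P=0.3324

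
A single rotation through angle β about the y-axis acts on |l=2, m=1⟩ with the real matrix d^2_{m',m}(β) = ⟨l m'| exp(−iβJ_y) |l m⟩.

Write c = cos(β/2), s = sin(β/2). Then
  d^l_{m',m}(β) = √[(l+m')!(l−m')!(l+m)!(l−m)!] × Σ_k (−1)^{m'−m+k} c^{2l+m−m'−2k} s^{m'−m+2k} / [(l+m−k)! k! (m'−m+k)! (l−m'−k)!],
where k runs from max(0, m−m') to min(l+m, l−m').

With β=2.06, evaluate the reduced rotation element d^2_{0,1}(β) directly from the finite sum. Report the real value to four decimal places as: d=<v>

d^2_{0,1}(β=2.06) via Wigner's sum:
With c≡cos(β/2)=0.514819 and s≡sin(β/2)=0.857299, N=[2·2·6·1]^{1/2}=4.898979
Admissible k: 1..2 (factorial args all ≥0)
  k=1: (−1)^0·4.8990/(2)·0.5148^3·0.8573^1 = +0.286531
  k=2: (−1)^1·4.8990/(2)·0.5148^1·0.8573^3 = -0.794561
d^2_{0,1}(2.06) = +0.286531 -0.794561 = -0.508030

d=-0.5080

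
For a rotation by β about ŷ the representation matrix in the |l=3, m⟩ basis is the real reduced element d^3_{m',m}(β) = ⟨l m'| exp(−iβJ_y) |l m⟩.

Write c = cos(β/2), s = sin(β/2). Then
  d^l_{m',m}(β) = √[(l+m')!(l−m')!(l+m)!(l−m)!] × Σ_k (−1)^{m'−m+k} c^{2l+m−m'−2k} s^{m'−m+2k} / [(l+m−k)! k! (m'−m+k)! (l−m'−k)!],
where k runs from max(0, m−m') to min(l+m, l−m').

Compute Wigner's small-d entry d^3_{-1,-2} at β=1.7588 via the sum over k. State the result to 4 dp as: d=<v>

d^3_{-1,-2}(β=1.7588) via Wigner's sum:
c=cos(1.7588/2)=0.637613, s=sin(1.7588/2)=0.770356; N=√[2·24·1·120]=75.894664
k∈{0,1} keeps every argument non-negative
  k=0: (−1)^1·75.8947/(24)·0.6376^5·0.7704^1 = -0.256731
  k=1: (−1)^2·75.8947/(12)·0.6376^3·0.7704^3 = +0.749510
d^3_{-1,-2}(1.7588) = -0.256731 +0.749510 = +0.492779

d=0.4928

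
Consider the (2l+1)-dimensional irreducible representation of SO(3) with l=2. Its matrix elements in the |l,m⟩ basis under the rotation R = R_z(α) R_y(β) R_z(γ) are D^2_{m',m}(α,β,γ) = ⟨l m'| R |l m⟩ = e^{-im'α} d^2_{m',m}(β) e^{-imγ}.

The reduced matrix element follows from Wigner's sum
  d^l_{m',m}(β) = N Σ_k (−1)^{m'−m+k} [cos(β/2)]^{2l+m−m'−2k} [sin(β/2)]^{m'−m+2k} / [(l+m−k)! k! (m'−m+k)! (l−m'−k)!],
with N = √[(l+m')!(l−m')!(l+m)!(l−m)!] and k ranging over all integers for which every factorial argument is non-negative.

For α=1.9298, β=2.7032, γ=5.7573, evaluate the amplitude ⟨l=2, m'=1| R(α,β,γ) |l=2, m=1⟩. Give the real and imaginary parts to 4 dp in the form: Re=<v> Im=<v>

D^2_{1,1}(1.9298,2.7032,5.7573) = e^{-i·1·1.9298}·d^2_{1,1}(2.7032)·e^{-i·1·5.7573}. Compute d first:
Half-angle: c=0.217445, s=0.976073. N=√(6·1·6·1)=6.000000
The bounds max(0,m−m')=0 and min(l+m,l−m')=1 give 2 terms
  k=0: (−1)^0·6.0000/(6)·0.2174^4·0.9761^0 = +0.002236
  k=1: (−1)^1·6.0000/(2)·0.2174^2·0.9761^2 = -0.135140
d^2_{1,1}(2.7032) = +0.002236 -0.135140 = -0.132905
D = (-0.351342-0.936247i)·(-0.132905)·(+0.864880+0.501979i) = -0.022077+0.131058i

Re=-0.0221 Im=0.1311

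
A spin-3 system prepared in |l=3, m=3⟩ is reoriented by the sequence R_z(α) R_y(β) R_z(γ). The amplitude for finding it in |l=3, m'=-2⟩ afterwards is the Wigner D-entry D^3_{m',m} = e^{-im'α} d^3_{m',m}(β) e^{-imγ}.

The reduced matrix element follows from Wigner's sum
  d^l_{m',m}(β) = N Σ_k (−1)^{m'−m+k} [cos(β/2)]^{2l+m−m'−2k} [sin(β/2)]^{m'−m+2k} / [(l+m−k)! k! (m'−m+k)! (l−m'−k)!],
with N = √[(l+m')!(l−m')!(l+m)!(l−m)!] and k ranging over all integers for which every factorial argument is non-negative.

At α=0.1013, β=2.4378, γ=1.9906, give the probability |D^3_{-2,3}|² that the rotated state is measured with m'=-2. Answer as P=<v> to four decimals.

P=0.3787

First d^3_{-2,3}(β=2.4378), then the phase factors e^{-i(-2)α} and e^{-i(3)γ}:
Half-angle: c=0.344679, s=0.938721. N=√(1·120·720·1)=293.938769
k∈{5} keeps every argument non-negative
  k=5: (−1)^0·293.9388/(120)·0.3447^1·0.9387^5 = +0.615421
d^3_{-2,3}(2.4378) = +0.615421
|D^3_{-2,3}|² = |d^3_{-2,3}(β)|² = (+0.615421)² = 0.378743 (the z-rotation phases have unit modulus)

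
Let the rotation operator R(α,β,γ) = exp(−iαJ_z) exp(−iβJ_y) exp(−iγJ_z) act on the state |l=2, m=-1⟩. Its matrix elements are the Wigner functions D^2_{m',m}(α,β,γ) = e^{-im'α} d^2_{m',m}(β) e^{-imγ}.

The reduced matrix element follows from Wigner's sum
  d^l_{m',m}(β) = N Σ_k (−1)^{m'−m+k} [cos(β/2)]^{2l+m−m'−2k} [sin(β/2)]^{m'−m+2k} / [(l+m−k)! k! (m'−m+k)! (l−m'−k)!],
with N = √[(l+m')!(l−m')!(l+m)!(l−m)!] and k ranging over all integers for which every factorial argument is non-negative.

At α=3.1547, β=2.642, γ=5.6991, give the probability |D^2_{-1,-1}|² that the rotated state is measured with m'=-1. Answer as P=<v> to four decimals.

D^2_{-1,-1}(3.1547,2.642,5.6991) = e^{-i·-1·3.1547}·d^2_{-1,-1}(2.642)·e^{-i·-1·5.6991}. Compute d first:
c=cos(2.642/2)=0.247207, s=sin(2.642/2)=0.968963; N=√[1·6·1·6]=6.000000
Admissible k: 0..1 (factorial args all ≥0)
  k=0: (−1)^0·6.0000/(6)·0.2472^4·0.9690^0 = +0.003735
  k=1: (−1)^1·6.0000/(2)·0.2472^2·0.9690^2 = -0.172130
d^2_{-1,-1}(2.642) = +0.003735 -0.172130 = -0.168395
|D^2_{-1,-1}|² = |d^2_{-1,-1}(β)|² = (-0.168395)² = 0.028357 (the z-rotation phases have unit modulus)

P=0.0284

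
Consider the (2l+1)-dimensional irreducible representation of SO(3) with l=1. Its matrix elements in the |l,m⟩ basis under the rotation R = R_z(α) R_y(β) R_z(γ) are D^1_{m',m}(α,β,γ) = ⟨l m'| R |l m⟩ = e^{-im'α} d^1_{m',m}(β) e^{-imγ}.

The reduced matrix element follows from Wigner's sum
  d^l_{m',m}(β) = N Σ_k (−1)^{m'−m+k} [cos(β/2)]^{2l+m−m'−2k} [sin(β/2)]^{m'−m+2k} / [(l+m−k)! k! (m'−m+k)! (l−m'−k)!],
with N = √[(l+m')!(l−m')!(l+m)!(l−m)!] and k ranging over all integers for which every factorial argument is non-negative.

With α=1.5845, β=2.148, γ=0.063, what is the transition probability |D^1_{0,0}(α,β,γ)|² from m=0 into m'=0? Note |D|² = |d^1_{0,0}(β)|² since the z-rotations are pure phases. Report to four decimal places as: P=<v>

P=0.2978

First d^1_{0,0}(β=2.148), then the phase factors e^{-i(0)α} and e^{-i(0)γ}:
c=cos(2.148/2)=0.476612, s=sin(2.148/2)=0.879114; N=√[1·1·1·1]=1.000000
k∈{0,1} keeps every argument non-negative
  k=0: (−1)^0·1.0000/(1)·0.4766^2·0.8791^0 = +0.227159
  k=1: (−1)^1·1.0000/(1)·0.4766^0·0.8791^2 = -0.772841
d^1_{0,0}(2.148) = +0.227159 -0.772841 = -0.545683
|D^1_{0,0}|² = |d^1_{0,0}(β)|² = (-0.545683)² = 0.297770 (the z-rotation phases have unit modulus)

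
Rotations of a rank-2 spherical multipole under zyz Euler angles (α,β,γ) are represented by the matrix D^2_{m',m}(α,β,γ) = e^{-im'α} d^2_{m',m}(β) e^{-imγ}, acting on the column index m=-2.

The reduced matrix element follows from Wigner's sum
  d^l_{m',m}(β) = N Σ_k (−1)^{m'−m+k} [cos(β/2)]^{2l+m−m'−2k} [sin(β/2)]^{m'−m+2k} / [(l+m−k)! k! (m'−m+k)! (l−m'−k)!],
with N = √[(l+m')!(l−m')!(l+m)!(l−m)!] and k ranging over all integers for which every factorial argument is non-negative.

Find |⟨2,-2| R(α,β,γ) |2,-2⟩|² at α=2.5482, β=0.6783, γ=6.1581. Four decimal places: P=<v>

D^2_{-2,-2}(2.5482,0.6783,6.1581) = e^{-i·-2·2.5482}·d^2_{-2,-2}(0.6783)·e^{-i·-2·6.1581}. Compute d first:
Half-angle: c=0.943038, s=0.332686. N=√(1·24·1·24)=24.000000
k: max(0,(-2)−(-2))=0 … min(2+(-2),2−(-2))=0
  k=0: (−1)^0·24.0000/(24)·0.9430^4·0.3327^0 = +0.790891
d^2_{-2,-2}(0.6783) = +0.790891
|D^2_{-2,-2}|² = |d^2_{-2,-2}(β)|² = (+0.790891)² = 0.625508 (the z-rotation phases have unit modulus)

P=0.6255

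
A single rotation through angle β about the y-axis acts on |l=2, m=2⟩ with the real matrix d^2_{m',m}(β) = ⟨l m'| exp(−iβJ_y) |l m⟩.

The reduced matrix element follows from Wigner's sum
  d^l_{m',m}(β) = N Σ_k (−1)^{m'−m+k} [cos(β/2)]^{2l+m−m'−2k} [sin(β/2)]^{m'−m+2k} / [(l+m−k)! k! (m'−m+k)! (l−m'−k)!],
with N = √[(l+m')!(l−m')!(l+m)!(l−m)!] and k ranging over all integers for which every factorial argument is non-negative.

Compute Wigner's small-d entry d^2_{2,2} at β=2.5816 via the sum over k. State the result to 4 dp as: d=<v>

d^2_{2,2}(β=2.5816) via Wigner's sum:
With c≡cos(β/2)=0.276352 and s≡sin(β/2)=0.961056, N=[24·1·24·1]^{1/2}=24.000000
k: max(0,(2)−(2))=0 … min(2+(2),2−(2))=0
  k=0: (−1)^0·24.0000/(24)·0.2764^4·0.9611^0 = +0.005832
d^2_{2,2}(2.5816) = +0.005832

d=0.0058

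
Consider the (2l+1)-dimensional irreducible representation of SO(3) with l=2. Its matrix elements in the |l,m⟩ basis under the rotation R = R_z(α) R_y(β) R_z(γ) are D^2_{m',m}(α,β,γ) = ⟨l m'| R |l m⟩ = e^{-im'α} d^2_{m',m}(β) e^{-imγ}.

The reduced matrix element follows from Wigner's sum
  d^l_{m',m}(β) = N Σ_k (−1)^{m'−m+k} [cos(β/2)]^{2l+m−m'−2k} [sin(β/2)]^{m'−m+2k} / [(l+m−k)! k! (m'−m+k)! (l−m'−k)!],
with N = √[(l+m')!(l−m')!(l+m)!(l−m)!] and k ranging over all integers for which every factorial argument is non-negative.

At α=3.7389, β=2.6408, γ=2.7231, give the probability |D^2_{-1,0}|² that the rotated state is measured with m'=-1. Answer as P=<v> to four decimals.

D^2_{-1,0}(3.7389,2.6408,2.7231) = e^{-i·-1·3.7389}·d^2_{-1,0}(2.6408)·e^{-i·0·2.7231}. Compute d first:
Half-angle: c=0.247788, s=0.968814. N=√(1·6·2·2)=4.898979
Admissible k: 1..2 (factorial args all ≥0)
  k=1: (−1)^0·4.8990/(2)·0.2478^3·0.9688^1 = +0.036104
  k=2: (−1)^1·4.8990/(2)·0.2478^1·0.9688^3 = -0.551922
d^2_{-1,0}(2.6408) = +0.036104 -0.551922 = -0.515818
|D^2_{-1,0}|² = |d^2_{-1,0}(β)|² = (-0.515818)² = 0.266068 (the z-rotation phases have unit modulus)

P=0.2661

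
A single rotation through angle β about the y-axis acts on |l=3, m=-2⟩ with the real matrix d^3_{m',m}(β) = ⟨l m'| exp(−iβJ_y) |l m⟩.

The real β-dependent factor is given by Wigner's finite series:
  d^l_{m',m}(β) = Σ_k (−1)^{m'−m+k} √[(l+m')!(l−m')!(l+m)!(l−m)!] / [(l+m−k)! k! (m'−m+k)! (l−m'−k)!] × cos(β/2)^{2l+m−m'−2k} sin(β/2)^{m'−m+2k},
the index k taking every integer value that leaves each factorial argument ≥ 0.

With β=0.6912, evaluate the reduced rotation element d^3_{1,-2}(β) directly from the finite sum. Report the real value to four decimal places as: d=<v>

d^3_{1,-2}(β=0.6912) via Wigner's sum:
Half-angle: c=0.940872, s=0.338761. N=√(24·2·1·120)=75.894664
The bounds max(0,m−m')=0 and min(l+m,l−m')=1 give 2 terms
  k=0: (−1)^3·75.8947/(12)·0.9409^3·0.3388^3 = -0.204787
  k=1: (−1)^4·75.8947/(24)·0.9409^1·0.3388^5 = +0.013274
d^3_{1,-2}(0.6912) = -0.204787 +0.013274 = -0.191514

d=-0.1915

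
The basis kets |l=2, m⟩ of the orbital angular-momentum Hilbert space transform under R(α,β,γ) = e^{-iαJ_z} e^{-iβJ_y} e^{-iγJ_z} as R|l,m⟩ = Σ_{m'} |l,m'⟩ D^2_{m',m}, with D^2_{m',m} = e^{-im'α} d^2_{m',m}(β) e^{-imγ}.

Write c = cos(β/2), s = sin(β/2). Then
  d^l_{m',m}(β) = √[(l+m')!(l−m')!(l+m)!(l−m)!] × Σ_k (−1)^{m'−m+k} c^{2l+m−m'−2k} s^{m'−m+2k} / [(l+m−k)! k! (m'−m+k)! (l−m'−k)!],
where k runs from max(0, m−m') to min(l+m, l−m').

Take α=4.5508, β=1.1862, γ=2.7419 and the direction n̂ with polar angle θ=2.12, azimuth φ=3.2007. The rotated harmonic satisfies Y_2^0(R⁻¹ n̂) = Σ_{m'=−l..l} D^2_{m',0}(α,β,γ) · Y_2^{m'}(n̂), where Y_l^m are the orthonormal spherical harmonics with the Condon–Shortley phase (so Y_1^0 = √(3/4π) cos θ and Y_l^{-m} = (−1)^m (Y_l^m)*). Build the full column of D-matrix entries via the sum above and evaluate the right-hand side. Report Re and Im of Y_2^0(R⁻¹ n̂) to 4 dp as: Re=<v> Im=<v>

Need the full column D^2_{m',0} for m'=−2..2 at α=4.5508, β=1.1862, γ=2.7419.
cos(β/2)=0.829212, sin(β/2)=0.558934
d^2_{-2,0}: single k=2 term ⇒ +0.526173;  D = -0.498933+0.167103i
d^2_{-1,0}: k∈[1..2] ⇒ +0.780608 -0.354669 = +0.425939;  D = -0.068528-0.420390i
d^2_{0,0}: k∈[0..2] ⇒ +0.472783 -0.859236 +0.097598 = -0.288854;  D = -0.288854+0.000000i
d^2_{1,0}: k∈[0..1] ⇒ -0.780608 +0.354669 = -0.425939;  D = +0.068528-0.420390i
d^2_{2,0}: single k=0 term ⇒ +0.526173;  D = -0.498933-0.167103i
Y_2^{m'}(θ=2.12,φ=3.2007) and Σ D·Y over m':
  (-0.4989+0.1671i)·(+0.2791-0.0331i)  (-0.0685-0.4204i)·(+0.3434-0.0203i)  (-0.2889+0.0000i)·(-0.0576+0.0000i)  (+0.0685-0.4204i)·(-0.3434-0.0203i)  (-0.4989-0.1671i)·(+0.2791+0.0331i)
Y_2^0(R⁻¹ n̂) = -0.314901+0.000000i

Re=-0.3149 Im=0.0000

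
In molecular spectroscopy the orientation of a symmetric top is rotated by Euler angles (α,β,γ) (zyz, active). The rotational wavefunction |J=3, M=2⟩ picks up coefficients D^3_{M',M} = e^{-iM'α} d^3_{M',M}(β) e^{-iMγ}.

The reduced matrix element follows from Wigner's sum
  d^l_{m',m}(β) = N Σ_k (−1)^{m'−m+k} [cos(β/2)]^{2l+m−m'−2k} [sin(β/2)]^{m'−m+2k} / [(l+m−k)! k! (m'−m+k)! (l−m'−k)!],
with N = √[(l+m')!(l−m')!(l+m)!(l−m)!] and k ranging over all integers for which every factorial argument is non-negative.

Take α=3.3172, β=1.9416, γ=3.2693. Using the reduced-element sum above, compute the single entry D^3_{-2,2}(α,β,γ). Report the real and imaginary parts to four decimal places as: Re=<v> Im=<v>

Re=0.4217 Im=0.0405

D^3_{-2,2}(3.3172,1.9416,3.2693) = e^{-i·-2·3.3172}·d^3_{-2,2}(1.9416)·e^{-i·2·3.2693}. Compute d first:
With c≡cos(β/2)=0.564639 and s≡sin(β/2)=0.825338, N=[1·120·120·1]^{1/2}=120.000000
k∈{4,5} keeps every argument non-negative
  k=4: (−1)^0·120.0000/(24)·0.5646^2·0.8253^4 = +0.739672
  k=5: (−1)^1·120.0000/(120)·0.5646^0·0.8253^6 = -0.316075
d^3_{-2,2}(1.9416) = +0.739672 -0.316075 = +0.423597
Attach z-rotation phases: D = e^{-i(-2)(3.3172)}·(+0.423597)·e^{-i(2)(3.2693)} = +0.421655+0.040519i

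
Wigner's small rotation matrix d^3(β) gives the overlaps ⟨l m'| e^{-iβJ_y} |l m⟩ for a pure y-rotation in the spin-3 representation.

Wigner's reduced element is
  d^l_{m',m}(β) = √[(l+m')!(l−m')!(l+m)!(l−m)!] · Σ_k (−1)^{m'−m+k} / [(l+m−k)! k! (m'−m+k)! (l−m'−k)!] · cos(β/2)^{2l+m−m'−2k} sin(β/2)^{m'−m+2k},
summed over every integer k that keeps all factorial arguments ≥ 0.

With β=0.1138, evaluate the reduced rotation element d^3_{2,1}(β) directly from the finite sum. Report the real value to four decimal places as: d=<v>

d=-0.1772

d^3_{2,1}(β=0.1138) via Wigner's sum:
With c≡cos(β/2)=0.998382 and s≡sin(β/2)=0.056869, N=[120·1·24·2]^{1/2}=75.894664
k∈{0,1} keeps every argument non-negative
  k=0: (−1)^1·75.8947/(24)·0.9984^5·0.0569^1 = -0.178386
  k=1: (−1)^2·75.8947/(12)·0.9984^3·0.0569^3 = +0.001158
d^3_{2,1}(0.1138) = -0.178386 +0.001158 = -0.177228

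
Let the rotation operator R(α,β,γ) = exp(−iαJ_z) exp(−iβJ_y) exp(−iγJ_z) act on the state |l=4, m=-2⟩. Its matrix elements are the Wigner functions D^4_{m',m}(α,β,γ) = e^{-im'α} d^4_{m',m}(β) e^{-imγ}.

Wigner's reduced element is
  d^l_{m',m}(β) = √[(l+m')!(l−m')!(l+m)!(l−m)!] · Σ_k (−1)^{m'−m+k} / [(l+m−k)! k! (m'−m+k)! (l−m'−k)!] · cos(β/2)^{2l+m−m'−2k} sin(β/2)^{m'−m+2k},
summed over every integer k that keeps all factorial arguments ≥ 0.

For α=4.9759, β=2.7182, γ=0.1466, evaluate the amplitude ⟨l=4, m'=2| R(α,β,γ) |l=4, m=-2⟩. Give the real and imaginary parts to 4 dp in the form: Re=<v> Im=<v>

Re=-0.3879 Im=0.0924

Split into d^4_{2,-2}(β=2.7182) × two z-phases.
With c≡cos(β/2)=0.210119 and s≡sin(β/2)=0.977676, N=[720·2·2·720]^{1/2}=1440.000000
Admissible k: 0..2 (factorial args all ≥0)
  k=0: (−1)^4·1440.0000/(96)·0.2101^4·0.9777^4 = +0.026713
  k=1: (−1)^5·1440.0000/(120)·0.2101^2·0.9777^6 = -0.462679
  k=2: (−1)^6·1440.0000/(1440)·0.2101^0·0.9777^8 = +0.834755
d^4_{2,-2}(2.7182) = +0.026713 -0.462679 +0.834755 = +0.398790
Attach z-rotation phases: D = e^{-i(2)(4.9759)}·(+0.398790)·e^{-i(-2)(0.1466)} = -0.387938+0.092398i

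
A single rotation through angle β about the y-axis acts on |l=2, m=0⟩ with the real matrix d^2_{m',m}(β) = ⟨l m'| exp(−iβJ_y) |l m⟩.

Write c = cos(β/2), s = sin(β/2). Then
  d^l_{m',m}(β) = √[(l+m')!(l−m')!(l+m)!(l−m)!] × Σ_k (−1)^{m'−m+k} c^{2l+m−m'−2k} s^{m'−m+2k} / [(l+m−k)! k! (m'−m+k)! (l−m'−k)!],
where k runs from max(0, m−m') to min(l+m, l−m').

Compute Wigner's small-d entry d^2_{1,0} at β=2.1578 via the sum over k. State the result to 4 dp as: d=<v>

d=0.5648

d^2_{1,0}(β=2.1578) via Wigner's sum:
With c≡cos(β/2)=0.472298 and s≡sin(β/2)=0.881439, N=[6·1·2·2]^{1/2}=4.898979
k: max(0,(0)−(1))=0 … min(2+(0),2−(1))=1
  k=0: (−1)^1·4.8990/(2)·0.4723^3·0.8814^1 = -0.227466
  k=1: (−1)^2·4.8990/(2)·0.4723^1·0.8814^3 = +0.792261
d^2_{1,0}(2.1578) = -0.227466 +0.792261 = +0.564795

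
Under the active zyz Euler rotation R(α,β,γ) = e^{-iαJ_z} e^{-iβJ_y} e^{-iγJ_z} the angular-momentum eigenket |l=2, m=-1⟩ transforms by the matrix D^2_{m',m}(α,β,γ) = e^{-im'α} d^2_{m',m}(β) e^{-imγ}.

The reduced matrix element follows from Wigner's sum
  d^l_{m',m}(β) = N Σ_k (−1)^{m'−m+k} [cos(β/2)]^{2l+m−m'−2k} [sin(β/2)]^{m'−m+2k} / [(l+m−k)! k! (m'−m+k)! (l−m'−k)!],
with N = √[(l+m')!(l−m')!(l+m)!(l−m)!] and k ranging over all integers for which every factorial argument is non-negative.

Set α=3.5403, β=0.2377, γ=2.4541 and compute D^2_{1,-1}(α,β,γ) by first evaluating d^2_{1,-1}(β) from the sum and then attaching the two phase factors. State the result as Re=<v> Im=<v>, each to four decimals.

Re=0.0193 Im=-0.0366

D^2_{1,-1}(3.5403,0.2377,2.4541) = e^{-i·1·3.5403}·d^2_{1,-1}(0.2377)·e^{-i·-1·2.4541}. Compute d first:
Half-angle: c=0.992946, s=0.118570. N=√(6·1·1·6)=6.000000
Admissible k: 0..1 (factorial args all ≥0)
  k=0: (−1)^2·6.0000/(2)·0.9929^2·0.1186^2 = +0.041584
  k=1: (−1)^3·6.0000/(6)·0.9929^0·0.1186^4 = -0.000198
d^2_{1,-1}(0.2377) = +0.041584 -0.000198 = +0.041386
Attach z-rotation phases: D = e^{-i(1)(3.5403)}·(+0.041386)·e^{-i(-1)(2.4541)} = +0.019280-0.036621i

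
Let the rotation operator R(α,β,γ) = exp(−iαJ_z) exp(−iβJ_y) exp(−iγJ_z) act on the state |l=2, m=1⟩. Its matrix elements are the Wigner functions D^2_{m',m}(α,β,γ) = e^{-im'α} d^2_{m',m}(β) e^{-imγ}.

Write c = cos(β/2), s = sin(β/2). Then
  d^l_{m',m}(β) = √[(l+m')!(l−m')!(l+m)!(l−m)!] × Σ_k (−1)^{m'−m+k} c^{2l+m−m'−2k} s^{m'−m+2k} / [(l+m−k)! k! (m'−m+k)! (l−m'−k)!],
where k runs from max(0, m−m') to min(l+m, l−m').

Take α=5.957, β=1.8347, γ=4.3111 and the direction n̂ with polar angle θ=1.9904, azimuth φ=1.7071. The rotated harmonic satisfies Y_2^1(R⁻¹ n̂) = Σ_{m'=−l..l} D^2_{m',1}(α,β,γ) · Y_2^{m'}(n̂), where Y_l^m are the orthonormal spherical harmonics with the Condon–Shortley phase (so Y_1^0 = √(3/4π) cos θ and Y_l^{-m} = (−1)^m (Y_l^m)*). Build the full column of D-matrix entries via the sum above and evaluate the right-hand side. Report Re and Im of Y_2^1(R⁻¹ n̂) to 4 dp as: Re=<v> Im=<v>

Need the full column D^2_{m',1} for m'=−2..2 at α=5.957, β=1.8347, γ=4.3111.
cos(β/2)=0.607926, sin(β/2)=0.793993
d^2_{-2,1}: single k=3 term ⇒ +0.608600;  D = +0.151208+0.589517i
d^2_{-1,1}: k∈[2..3] ⇒ +0.698968 -0.397436 = +0.301531;  D = -0.022625+0.300681i
d^2_{0,1}: k∈[1..2] ⇒ +0.436964 -0.745379 = -0.308415;  D = +0.120469-0.283914i
d^2_{1,1}: k∈[0..1] ⇒ +0.136585 -0.698968 = -0.562382;  D = +0.373976-0.420019i
d^2_{2,1}: single k=0 term ⇒ -0.356779;  D = +0.310126-0.176389i
Y_2^{m'}(θ=1.9904,φ=1.7071) and Σ D·Y over m':
  (+0.1512+0.5895i)·(-0.3103+0.0867i)  (-0.0226+0.3007i)·(+0.0391+0.2848i)  (+0.1205-0.2839i)·(-0.1584+0.0000i)  (+0.3740-0.4200i)·(-0.0391+0.2848i)  (+0.3101-0.1764i)·(-0.3103-0.0867i)
Y_2^1(R⁻¹ n̂) = -0.210154+0.031195i

Re=-0.2102 Im=0.0312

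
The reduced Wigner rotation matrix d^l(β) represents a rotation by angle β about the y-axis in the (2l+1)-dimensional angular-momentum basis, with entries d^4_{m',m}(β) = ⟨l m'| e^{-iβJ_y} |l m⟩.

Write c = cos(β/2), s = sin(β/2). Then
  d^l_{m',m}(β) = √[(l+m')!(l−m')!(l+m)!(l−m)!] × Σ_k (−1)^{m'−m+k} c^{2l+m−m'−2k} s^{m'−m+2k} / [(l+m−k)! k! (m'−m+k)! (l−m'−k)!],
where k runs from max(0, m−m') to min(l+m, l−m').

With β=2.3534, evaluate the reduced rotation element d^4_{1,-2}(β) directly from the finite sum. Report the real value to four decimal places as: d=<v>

d^4_{1,-2}(β=2.3534) via Wigner's sum:
c=cos(2.3534/2)=0.383974, s=sin(2.3534/2)=0.923344; N=√[120·6·2·720]=1018.233765
k∈{0,1,2} keeps every argument non-negative
  k=0: (−1)^3·1018.2338/(72)·0.3840^5·0.9233^3 = -0.092921
  k=1: (−1)^4·1018.2338/(48)·0.3840^3·0.9233^5 = +0.805989
  k=2: (−1)^5·1018.2338/(240)·0.3840^1·0.9233^7 = -0.932143
d^4_{1,-2}(2.3534) = -0.092921 +0.805989 -0.932143 = -0.219075

d=-0.2191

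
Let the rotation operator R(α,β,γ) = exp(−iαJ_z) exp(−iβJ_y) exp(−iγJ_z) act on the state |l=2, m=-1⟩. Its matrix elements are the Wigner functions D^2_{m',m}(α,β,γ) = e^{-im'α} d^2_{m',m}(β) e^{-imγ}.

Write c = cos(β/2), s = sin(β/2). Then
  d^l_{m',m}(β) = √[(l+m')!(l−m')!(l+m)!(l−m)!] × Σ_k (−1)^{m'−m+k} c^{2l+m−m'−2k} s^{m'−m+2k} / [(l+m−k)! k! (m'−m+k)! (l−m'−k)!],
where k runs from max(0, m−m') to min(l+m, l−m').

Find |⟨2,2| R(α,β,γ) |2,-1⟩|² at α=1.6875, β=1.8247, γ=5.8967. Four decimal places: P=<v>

Split into d^2_{2,-1}(β=1.8247) × two z-phases.
c=cos(1.8247/2)=0.611889, s=sin(1.8247/2)=0.790944; N=√[24·1·1·6]=12.000000
k∈{0} keeps every argument non-negative
  k=0: (−1)^3·12.0000/(6)·0.6119^1·0.7909^3 = -0.605535
d^2_{2,-1}(1.8247) = -0.605535
|D^2_{2,-1}|² = |d^2_{2,-1}(β)|² = (-0.605535)² = 0.366673 (the z-rotation phases have unit modulus)

P=0.3667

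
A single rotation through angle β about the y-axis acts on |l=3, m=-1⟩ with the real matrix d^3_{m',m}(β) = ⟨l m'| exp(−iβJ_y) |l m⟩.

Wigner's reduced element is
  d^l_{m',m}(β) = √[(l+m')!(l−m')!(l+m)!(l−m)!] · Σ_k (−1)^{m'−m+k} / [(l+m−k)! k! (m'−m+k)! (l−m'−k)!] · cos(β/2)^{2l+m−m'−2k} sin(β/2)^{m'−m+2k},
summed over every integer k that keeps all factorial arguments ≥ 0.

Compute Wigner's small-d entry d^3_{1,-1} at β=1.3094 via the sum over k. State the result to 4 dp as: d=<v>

d=0.2397

d^3_{1,-1}(β=1.3094) via Wigner's sum:
c=cos(1.3094/2)=0.793231, s=sin(1.3094/2)=0.608921; N=√[24·2·2·24]=48.000000
The bounds max(0,m−m')=0 and min(l+m,l−m')=2 give 3 terms
  k=0: (−1)^2·48.0000/(8)·0.7932^4·0.6089^2 = +0.880788
  k=1: (−1)^3·48.0000/(6)·0.7932^2·0.6089^4 = -0.692044
  k=2: (−1)^4·48.0000/(48)·0.7932^0·0.6089^6 = +0.050976
d^3_{1,-1}(1.3094) = +0.880788 -0.692044 +0.050976 = +0.239721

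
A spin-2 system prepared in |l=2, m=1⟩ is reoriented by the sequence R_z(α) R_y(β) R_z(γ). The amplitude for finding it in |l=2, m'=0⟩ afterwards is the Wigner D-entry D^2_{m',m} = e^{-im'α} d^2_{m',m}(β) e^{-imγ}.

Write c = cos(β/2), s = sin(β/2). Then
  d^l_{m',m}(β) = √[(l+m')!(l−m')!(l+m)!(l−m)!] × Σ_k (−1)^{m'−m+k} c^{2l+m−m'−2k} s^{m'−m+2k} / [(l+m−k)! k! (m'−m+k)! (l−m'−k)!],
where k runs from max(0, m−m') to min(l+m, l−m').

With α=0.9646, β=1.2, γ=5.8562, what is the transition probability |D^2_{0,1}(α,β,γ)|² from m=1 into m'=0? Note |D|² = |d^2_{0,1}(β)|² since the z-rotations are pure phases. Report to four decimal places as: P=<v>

P=0.1711

Split into d^2_{0,1}(β=1.2) × two z-phases.
c=cos(1.2/2)=0.825336, s=sin(1.2/2)=0.564642; N=√[2·2·6·1]=4.898979
k: max(0,(1)−(0))=1 … min(2+(1),2−(0))=2
  k=1: (−1)^0·4.8990/(2)·0.8253^3·0.5646^1 = +0.777573
  k=2: (−1)^1·4.8990/(2)·0.8253^1·0.5646^3 = -0.363938
d^2_{0,1}(1.2) = +0.777573 -0.363938 = +0.413635
|D^2_{0,1}|² = |d^2_{0,1}(β)|² = (+0.413635)² = 0.171094 (the z-rotation phases have unit modulus)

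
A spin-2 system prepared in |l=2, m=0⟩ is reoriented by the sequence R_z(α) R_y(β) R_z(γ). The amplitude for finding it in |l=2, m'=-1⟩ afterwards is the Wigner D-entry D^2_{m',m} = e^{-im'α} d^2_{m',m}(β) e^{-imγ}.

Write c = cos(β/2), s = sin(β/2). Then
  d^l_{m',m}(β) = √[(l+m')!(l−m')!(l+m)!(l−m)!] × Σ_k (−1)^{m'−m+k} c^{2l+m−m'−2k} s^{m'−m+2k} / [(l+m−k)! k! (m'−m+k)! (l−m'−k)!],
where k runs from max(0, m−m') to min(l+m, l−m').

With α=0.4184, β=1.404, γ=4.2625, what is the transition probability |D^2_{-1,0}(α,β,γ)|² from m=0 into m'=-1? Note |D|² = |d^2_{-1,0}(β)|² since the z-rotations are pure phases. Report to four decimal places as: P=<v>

Split into d^2_{-1,0}(β=1.404) × two z-phases.
c=cos(1.404/2)=0.763552, s=sin(1.404/2)=0.645746; N=√[1·6·2·2]=4.898979
Admissible k: 1..2 (factorial args all ≥0)
  k=1: (−1)^0·4.8990/(2)·0.7636^3·0.6457^1 = +0.704131
  k=2: (−1)^1·4.8990/(2)·0.7636^1·0.6457^3 = -0.503616
d^2_{-1,0}(1.404) = +0.704131 -0.503616 = +0.200515
|D^2_{-1,0}|² = |d^2_{-1,0}(β)|² = (+0.200515)² = 0.040206 (the z-rotation phases have unit modulus)

P=0.0402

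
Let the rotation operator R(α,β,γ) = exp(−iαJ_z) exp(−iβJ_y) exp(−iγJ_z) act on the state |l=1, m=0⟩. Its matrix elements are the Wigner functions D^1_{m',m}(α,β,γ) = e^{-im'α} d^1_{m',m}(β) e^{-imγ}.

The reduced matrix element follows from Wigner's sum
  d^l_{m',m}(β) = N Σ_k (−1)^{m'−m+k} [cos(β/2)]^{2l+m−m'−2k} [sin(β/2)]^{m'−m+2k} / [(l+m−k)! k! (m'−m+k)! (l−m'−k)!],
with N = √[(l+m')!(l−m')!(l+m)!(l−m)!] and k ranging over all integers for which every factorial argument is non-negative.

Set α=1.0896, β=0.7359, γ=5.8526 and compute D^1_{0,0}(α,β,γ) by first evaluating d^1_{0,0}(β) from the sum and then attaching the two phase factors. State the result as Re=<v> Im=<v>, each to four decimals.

Re=0.7412 Im=0.0000

First d^1_{0,0}(β=0.7359), then the phase factors e^{-i(0)α} and e^{-i(0)γ}:
c=cos(0.7359/2)=0.933067, s=sin(0.7359/2)=0.359703; N=√[1·1·1·1]=1.000000
k∈{0,1} keeps every argument non-negative
  k=0: (−1)^0·1.0000/(1)·0.9331^2·0.3597^0 = +0.870613
  k=1: (−1)^1·1.0000/(1)·0.9331^0·0.3597^2 = -0.129387
d^1_{0,0}(0.7359) = +0.870613 -0.129387 = +0.741227
Attach z-rotation phases: D = e^{-i(0)(1.0896)}·(+0.741227)·e^{-i(0)(5.8526)} = +0.741227+0.000000i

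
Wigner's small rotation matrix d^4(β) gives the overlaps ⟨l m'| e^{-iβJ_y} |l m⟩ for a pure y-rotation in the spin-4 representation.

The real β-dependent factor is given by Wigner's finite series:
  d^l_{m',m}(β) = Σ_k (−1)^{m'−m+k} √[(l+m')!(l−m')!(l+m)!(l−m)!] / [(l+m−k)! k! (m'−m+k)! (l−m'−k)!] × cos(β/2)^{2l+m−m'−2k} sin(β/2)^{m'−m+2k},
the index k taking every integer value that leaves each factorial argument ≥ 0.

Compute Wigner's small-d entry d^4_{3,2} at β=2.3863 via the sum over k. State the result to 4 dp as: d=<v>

d=0.0582

d^4_{3,2}(β=2.3863) via Wigner's sum:
With c≡cos(β/2)=0.368734 and s≡sin(β/2)=0.929535, N=[5040·1·720·2]^{1/2}=2693.993318
Admissible k: 0..1 (factorial args all ≥0)
  k=0: (−1)^1·2693.9933/(720)·0.3687^7·0.9295^1 = -0.003223
  k=1: (−1)^2·2693.9933/(240)·0.3687^5·0.9295^3 = +0.061453
d^4_{3,2}(2.3863) = -0.003223 +0.061453 = +0.058230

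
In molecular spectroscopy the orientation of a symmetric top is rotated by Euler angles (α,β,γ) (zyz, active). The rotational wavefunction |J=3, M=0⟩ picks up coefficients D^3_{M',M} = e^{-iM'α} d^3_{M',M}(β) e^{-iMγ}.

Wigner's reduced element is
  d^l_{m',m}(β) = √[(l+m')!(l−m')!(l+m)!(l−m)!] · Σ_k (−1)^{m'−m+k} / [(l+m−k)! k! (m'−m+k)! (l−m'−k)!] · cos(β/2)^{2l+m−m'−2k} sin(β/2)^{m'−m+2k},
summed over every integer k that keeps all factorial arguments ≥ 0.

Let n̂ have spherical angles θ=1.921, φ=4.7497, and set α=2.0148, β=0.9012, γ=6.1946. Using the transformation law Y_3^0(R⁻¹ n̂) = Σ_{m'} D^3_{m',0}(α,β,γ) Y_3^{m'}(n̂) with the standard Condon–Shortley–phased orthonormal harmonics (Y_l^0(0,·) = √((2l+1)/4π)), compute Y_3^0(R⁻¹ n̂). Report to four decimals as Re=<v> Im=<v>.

Re=-0.3169 Im=0.0000

Need the full column D^3_{m',0} for m'=−3..3 at α=2.0148, β=0.9012, γ=6.1946.
cos(β/2)=0.900186, sin(β/2)=0.435506
d^3_{-3,0}: single k=3 term ⇒ +0.269459;  D = +0.261814-0.063733i
d^3_{-2,0}: k∈[2..3] ⇒ +0.682146 -0.159662 = +0.522484;  D = -0.329666-0.405352i
d^3_{-1,0}: k∈[1..3] ⇒ +0.891755 -0.626167 +0.048853 = +0.314441;  D = -0.135071+0.283953i
d^3_{0,0}: k∈[0..3] ⇒ +0.532100 -1.120880 +0.262351 -0.006823 = -0.333252;  D = -0.333252+0.000000i
d^3_{1,0}: k∈[0..2] ⇒ -0.891755 +0.626167 -0.048853 = -0.314441;  D = +0.135071+0.283953i
d^3_{2,0}: k∈[0..1] ⇒ +0.682146 -0.159662 = +0.522484;  D = -0.329666+0.405352i
d^3_{3,0}: single k=0 term ⇒ -0.269459;  D = -0.261814-0.063733i
Y_3^{m'}(θ=1.921,φ=4.7497) and Σ D·Y over m':
  (+0.2618-0.0637i)·(-0.0386-0.3436i)  (-0.3297-0.4054i)·(+0.3085-0.0231i)  (-0.1351+0.2840i)·(-0.0047-0.1248i)  (-0.3333+0.0000i)·(+0.3087+0.0000i)  (+0.1351+0.2840i)·(+0.0047-0.1248i)  (-0.3297+0.4054i)·(+0.3085+0.0231i)  (-0.2618-0.0637i)·(+0.0386-0.3436i)
Y_3^0(R⁻¹ n̂) = -0.316871-0.000000i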